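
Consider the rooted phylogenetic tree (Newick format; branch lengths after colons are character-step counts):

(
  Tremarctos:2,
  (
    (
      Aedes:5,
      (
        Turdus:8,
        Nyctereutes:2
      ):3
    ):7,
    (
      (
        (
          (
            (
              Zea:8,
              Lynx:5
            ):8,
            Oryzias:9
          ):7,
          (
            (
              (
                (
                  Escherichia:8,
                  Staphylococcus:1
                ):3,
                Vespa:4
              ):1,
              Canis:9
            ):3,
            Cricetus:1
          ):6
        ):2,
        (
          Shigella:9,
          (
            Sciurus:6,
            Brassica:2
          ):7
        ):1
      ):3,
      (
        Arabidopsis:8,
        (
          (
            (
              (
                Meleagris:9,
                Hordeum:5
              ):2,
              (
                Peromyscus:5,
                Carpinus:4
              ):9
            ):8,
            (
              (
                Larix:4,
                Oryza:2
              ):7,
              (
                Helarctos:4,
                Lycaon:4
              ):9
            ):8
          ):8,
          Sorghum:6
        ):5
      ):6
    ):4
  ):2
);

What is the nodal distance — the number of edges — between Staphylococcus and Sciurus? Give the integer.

9

The MRCA of Staphylococcus and Sciurus is the node subtending ((((Zea,Lynx),Oryzias),((((Escherichia,Staphylococcus),Vespa),Canis),Cricetus)),(Shigella,(Sciurus,Brassica))).
From Staphylococcus up to that node: 6 branches. From Sciurus up to the same node: 3 branches. Total: 6 + 3 = 9.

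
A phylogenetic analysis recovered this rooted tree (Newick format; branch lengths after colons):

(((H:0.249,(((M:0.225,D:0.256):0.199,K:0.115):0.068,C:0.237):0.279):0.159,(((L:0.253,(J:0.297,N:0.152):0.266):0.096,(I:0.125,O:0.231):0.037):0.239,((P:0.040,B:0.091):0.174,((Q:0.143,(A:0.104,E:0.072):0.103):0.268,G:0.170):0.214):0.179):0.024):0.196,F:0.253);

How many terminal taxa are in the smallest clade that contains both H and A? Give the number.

16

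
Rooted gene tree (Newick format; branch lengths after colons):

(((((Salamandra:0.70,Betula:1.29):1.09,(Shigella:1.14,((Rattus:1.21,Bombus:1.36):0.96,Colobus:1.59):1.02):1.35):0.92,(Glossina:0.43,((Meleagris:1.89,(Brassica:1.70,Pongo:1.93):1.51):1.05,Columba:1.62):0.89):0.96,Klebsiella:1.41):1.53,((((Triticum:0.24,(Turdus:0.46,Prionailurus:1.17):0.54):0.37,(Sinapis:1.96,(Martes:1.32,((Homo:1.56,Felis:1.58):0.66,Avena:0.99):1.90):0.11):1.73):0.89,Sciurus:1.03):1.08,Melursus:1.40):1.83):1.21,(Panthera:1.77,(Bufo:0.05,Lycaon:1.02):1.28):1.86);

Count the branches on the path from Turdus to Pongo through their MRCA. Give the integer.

12

The MRCA of Turdus and Pongo is the node subtending ((((Salamandra,Betula),(Shigella,((Rattus,Bombus),Colobus))),(Glossina,((Meleagris,(Brassica,Pongo)),Columba)),Klebsiella),((((Triticum,(Turdus,Prionailurus)),(Sinapis,(Martes,((Homo,Felis),Avena)))),Sciurus),Melursus)).
From Turdus up to that node: 6 branches. From Pongo up to the same node: 6 branches. Total: 6 + 6 = 12.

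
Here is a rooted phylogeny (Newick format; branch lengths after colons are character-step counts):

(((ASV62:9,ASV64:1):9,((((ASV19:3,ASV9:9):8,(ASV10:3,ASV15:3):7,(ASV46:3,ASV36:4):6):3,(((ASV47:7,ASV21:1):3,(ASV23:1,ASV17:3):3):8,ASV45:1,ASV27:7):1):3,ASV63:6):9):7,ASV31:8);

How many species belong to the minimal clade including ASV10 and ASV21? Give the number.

12

The MRCA of ASV10 and ASV21 is the node subtending (((ASV19,ASV9),(ASV10,ASV15),(ASV46,ASV36)),(((ASV47,ASV21),(ASV23,ASV17)),ASV45,ASV27)).
That clade contains 12 terminal taxa: ASV10, ASV15, ASV17, ASV19, ASV21, ASV23, ASV27, ASV36, ASV45, ASV46, ASV47, ASV9.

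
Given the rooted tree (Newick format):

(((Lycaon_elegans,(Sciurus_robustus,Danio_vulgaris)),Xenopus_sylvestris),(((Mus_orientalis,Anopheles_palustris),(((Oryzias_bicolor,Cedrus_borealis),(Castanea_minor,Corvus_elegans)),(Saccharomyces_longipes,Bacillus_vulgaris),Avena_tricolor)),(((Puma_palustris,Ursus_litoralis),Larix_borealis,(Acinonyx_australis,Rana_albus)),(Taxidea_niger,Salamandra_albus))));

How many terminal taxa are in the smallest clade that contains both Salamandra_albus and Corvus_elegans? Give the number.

The MRCA of Salamandra_albus and Corvus_elegans is the node subtending (((Mus_orientalis,Anopheles_palustris),(((Oryzias_bicolor,Cedrus_borealis),(Castanea_minor,Corvus_elegans)),(Saccharomyces_longipes,Bacillus_vulgaris),Avena_tricolor)),(((Puma_palustris,Ursus_litoralis),Larix_borealis,(Acinonyx_australis,Rana_albus)),(Taxidea_niger,Salamandra_albus))).
That clade contains 16 terminal taxa: Acinonyx_australis, Anopheles_palustris, Avena_tricolor, Bacillus_vulgaris, Castanea_minor, Cedrus_borealis, Corvus_elegans, Larix_borealis, Mus_orientalis, Oryzias_bicolor, Puma_palustris, Rana_albus, Saccharomyces_longipes, Salamandra_albus, Taxidea_niger, Ursus_litoralis.

16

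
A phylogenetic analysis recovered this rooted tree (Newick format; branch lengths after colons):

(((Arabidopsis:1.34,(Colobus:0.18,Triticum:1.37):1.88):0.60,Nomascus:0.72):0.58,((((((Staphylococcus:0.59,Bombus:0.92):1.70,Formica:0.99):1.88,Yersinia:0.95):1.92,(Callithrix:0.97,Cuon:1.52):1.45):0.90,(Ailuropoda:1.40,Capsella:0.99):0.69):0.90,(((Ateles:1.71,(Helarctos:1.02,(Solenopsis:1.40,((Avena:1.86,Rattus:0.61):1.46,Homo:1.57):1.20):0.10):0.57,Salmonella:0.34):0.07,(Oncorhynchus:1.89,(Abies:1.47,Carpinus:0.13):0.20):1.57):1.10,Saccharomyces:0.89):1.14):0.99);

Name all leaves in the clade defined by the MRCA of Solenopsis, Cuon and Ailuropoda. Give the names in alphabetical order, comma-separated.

Tracing Solenopsis: it sits inside (Solenopsis,((Avena,Rattus),Homo)).
Tracing Cuon: it sits inside (Callithrix,Cuon).
Tracing Ailuropoda: it sits inside (Ailuropoda,Capsella).
The smallest clade enclosing all 3 is ((((((Staphylococcus,Bombus),Formica),Yersinia),(Callithrix,Cuon)),(Ailuropoda,Capsella)),(((Ateles,(Helarctos,(Solenopsis,((Avena,Rattus),Homo))),Salmonella),(Oncorhynchus,(Abies,Carpinus))),Saccharomyces)); the answer is its 19 terminal taxa in alphabetical order.

Abies, Ailuropoda, Ateles, Avena, Bombus, Callithrix, Capsella, Carpinus, Cuon, Formica, Helarctos, Homo, Oncorhynchus, Rattus, Saccharomyces, Salmonella, Solenopsis, Staphylococcus, Yersinia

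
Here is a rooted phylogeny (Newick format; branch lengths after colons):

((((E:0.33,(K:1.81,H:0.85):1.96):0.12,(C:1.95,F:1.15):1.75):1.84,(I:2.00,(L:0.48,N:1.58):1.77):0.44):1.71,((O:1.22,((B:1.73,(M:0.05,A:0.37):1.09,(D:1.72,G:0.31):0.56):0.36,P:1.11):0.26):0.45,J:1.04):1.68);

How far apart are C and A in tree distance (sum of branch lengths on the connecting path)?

The path runs C → … → MRCA → … → A; the MRCA is the root of the tree.
Branch lengths along that path: 1.95 + 1.75 + 1.84 + 1.71 + 1.68 + 0.45 + 0.26 + 0.36 + 1.09 + 0.37 = 11.46.

11.46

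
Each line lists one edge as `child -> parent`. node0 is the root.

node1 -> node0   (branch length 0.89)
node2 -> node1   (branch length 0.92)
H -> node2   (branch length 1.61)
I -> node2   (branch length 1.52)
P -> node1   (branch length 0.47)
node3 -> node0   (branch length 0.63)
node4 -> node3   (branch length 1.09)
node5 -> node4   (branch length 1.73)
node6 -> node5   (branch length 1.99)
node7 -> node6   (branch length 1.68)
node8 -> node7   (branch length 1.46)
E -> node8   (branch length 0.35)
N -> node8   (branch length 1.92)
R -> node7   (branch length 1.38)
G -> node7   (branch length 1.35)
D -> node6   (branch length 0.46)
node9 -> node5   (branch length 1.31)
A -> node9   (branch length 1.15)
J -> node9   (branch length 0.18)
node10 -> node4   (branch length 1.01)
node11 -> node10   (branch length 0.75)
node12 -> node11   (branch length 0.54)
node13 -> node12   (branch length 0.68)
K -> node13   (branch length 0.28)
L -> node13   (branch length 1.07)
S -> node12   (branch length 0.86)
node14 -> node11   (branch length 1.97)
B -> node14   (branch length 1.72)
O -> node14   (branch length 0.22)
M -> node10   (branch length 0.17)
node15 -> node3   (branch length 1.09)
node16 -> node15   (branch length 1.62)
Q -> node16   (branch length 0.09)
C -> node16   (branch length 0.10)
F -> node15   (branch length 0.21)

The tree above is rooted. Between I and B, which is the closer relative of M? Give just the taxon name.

The MRCA of M and B subtends ((((K,L),S),(B,O)),M) (6 taxa).
The MRCA of M and I is the root, subtending the entire tree (19 taxa).
The first is nested inside the second, so M shares a more recent common ancestor with B.

B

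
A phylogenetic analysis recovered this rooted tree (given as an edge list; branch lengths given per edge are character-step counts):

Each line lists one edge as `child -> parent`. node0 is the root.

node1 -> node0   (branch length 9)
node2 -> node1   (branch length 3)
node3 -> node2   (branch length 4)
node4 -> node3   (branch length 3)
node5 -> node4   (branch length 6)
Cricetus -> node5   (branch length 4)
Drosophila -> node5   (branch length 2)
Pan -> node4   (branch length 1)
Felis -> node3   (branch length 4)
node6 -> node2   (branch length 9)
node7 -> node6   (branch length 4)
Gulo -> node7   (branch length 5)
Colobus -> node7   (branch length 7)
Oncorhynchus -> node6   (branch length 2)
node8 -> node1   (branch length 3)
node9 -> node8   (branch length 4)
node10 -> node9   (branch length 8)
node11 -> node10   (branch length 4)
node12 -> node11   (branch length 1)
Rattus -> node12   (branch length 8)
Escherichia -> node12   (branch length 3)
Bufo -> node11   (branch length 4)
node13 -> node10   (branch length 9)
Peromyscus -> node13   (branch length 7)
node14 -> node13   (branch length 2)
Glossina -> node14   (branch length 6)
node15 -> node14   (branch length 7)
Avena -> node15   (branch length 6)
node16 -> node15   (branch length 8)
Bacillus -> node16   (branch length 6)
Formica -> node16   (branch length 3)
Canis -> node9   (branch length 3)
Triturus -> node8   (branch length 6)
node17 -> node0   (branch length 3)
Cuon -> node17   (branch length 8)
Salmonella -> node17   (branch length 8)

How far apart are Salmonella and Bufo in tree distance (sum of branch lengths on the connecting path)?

43

The path runs Salmonella → … → MRCA → … → Bufo; the MRCA is the root of the tree.
Branch lengths along that path: 8 + 3 + 9 + 3 + 4 + 8 + 4 + 4 = 43.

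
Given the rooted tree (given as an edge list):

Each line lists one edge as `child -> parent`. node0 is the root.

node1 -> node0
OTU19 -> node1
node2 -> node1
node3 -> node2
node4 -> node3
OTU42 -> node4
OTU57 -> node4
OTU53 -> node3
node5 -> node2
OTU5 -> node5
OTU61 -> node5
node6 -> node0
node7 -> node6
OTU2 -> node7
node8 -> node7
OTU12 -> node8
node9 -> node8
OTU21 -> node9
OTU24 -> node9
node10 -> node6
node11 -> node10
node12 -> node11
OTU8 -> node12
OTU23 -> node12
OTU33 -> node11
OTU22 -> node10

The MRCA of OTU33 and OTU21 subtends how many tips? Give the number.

The MRCA of OTU33 and OTU21 is the node subtending ((OTU2,(OTU12,(OTU21,OTU24))),(((OTU8,OTU23),OTU33),OTU22)).
That clade contains 8 terminal taxa: OTU12, OTU2, OTU21, OTU22, OTU23, OTU24, OTU33, OTU8.

8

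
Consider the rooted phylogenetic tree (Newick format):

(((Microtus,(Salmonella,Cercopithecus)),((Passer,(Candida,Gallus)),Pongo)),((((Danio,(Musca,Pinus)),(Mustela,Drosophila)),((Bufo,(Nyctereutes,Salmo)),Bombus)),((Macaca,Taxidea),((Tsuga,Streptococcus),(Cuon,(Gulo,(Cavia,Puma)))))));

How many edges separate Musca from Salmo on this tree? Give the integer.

8

The MRCA of Musca and Salmo is the node subtending (((Danio,(Musca,Pinus)),(Mustela,Drosophila)),((Bufo,(Nyctereutes,Salmo)),Bombus)).
From Musca up to that node: 4 branches. From Salmo up to the same node: 4 branches. Total: 4 + 4 = 8.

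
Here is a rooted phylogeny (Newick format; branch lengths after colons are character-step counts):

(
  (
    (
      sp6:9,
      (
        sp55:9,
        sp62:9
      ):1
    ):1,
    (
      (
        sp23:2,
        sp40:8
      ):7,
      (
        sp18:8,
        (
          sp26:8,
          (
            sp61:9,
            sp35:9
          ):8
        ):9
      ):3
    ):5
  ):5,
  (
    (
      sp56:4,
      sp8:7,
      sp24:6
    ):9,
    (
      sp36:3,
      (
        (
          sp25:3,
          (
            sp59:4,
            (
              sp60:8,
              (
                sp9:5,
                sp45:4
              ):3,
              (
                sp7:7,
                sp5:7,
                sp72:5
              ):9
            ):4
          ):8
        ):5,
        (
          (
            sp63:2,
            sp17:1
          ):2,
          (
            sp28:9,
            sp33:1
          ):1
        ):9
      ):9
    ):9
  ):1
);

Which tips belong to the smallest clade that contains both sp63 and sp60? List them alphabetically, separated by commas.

sp17, sp25, sp28, sp33, sp45, sp5, sp59, sp60, sp63, sp7, sp72, sp9

Tracing sp63: it sits inside (sp63,sp17).
Tracing sp60: it sits inside (sp60,(sp9,sp45),(sp7,sp5,sp72)).
The smallest clade enclosing both is ((sp25,(sp59,(sp60,(sp9,sp45),(sp7,sp5,sp72)))),((sp63,sp17),(sp28,sp33))); the answer is its 12 terminal taxa in alphabetical order.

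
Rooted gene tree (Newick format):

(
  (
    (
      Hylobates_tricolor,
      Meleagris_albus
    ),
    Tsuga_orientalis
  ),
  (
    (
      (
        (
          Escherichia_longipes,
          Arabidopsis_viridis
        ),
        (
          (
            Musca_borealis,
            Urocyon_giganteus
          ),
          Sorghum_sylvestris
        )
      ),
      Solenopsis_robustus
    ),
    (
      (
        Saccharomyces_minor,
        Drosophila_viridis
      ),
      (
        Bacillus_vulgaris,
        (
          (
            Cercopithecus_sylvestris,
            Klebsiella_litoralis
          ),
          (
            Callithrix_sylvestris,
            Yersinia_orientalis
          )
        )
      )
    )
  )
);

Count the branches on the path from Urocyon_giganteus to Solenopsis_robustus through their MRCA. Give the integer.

The MRCA of Urocyon_giganteus and Solenopsis_robustus is the node subtending (((Escherichia_longipes,Arabidopsis_viridis),((Musca_borealis,Urocyon_giganteus),Sorghum_sylvestris)),Solenopsis_robustus).
From Urocyon_giganteus up to that node: 4 branches. From Solenopsis_robustus up to the same node: 1 branch. Total: 4 + 1 = 5.

5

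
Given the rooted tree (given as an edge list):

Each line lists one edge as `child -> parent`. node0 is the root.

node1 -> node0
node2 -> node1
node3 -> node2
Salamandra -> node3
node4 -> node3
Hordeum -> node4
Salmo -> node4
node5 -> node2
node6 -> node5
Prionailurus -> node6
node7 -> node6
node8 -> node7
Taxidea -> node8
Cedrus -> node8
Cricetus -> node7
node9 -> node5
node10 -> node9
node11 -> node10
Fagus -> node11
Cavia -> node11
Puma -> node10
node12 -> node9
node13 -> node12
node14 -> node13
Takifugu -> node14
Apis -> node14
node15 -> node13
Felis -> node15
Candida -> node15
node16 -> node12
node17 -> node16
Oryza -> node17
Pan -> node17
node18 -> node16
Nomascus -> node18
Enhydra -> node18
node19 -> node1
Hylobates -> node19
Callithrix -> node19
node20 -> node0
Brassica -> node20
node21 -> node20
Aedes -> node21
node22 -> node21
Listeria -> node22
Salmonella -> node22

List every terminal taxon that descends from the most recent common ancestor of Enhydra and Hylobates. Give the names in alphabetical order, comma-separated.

Apis, Callithrix, Candida, Cavia, Cedrus, Cricetus, Enhydra, Fagus, Felis, Hordeum, Hylobates, Nomascus, Oryza, Pan, Prionailurus, Puma, Salamandra, Salmo, Takifugu, Taxidea

Tracing Enhydra: it sits inside (Nomascus,Enhydra).
Tracing Hylobates: it sits inside (Hylobates,Callithrix).
The smallest clade enclosing both is (((Salamandra,(Hordeum,Salmo)),((Prionailurus,((Taxidea,Cedrus),Cricetus)),(((Fagus,Cavia),Puma),(((Takifugu,Apis),(Felis,Candida)),((Oryza,Pan),(Nomascus,Enhydra)))))),(Hylobates,Callithrix)); the answer is its 20 terminal taxa in alphabetical order.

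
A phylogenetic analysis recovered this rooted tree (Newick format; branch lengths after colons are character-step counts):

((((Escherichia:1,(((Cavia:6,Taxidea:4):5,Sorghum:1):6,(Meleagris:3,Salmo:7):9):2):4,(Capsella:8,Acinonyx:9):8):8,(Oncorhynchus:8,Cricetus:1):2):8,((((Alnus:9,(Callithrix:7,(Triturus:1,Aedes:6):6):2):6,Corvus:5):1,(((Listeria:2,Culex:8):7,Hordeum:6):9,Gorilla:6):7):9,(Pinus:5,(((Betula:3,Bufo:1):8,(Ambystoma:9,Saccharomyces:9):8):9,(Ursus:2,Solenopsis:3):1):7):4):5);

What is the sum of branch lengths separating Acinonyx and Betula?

The path runs Acinonyx → … → MRCA → … → Betula; the MRCA is the root of the tree.
Branch lengths along that path: 9 + 8 + 8 + 8 + 5 + 4 + 7 + 9 + 8 + 3 = 69.

69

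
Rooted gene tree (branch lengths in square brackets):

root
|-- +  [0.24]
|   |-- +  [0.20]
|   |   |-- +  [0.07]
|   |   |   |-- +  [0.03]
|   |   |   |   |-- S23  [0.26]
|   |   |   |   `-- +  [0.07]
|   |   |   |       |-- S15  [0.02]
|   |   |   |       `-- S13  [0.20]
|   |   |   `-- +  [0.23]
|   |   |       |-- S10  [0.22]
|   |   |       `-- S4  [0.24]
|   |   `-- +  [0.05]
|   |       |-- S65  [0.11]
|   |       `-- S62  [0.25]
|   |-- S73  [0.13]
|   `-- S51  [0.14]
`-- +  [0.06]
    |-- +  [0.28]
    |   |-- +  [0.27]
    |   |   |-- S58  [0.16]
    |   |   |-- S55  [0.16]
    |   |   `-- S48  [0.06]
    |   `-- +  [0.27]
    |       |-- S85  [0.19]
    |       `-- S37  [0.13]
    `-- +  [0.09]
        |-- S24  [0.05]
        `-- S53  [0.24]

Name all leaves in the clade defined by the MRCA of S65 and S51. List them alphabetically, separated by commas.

Tracing S65: it sits inside (S65,S62).
Tracing S51: it sits inside ((((S23,(S15,S13)),(S10,S4)),(S65,S62)),S73,S51).
The smallest clade enclosing both is ((((S23,(S15,S13)),(S10,S4)),(S65,S62)),S73,S51); the answer is its 9 terminal taxa in alphabetical order.

S10, S13, S15, S23, S4, S51, S62, S65, S73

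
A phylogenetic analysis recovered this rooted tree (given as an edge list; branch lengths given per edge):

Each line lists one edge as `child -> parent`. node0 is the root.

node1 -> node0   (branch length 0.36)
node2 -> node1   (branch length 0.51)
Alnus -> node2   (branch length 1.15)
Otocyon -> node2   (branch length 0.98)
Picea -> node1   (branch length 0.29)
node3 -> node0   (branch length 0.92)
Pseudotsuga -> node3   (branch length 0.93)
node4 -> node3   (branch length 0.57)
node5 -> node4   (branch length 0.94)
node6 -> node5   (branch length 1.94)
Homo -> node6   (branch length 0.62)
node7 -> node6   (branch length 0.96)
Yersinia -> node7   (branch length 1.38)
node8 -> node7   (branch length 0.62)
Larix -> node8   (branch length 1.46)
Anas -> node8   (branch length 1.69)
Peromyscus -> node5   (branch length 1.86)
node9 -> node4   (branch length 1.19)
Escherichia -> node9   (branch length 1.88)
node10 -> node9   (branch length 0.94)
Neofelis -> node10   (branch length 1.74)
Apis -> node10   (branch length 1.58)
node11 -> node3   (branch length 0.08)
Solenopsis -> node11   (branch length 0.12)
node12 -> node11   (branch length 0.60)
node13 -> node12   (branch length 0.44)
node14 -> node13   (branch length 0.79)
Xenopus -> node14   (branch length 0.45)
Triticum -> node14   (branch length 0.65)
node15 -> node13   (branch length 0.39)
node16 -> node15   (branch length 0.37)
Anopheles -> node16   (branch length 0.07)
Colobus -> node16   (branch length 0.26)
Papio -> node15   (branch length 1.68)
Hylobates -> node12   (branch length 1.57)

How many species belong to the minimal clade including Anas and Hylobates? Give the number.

16

The MRCA of Anas and Hylobates is the node subtending (Pseudotsuga,(((Homo,(Yersinia,(Larix,Anas))),Peromyscus),(Escherichia,(Neofelis,Apis))),(Solenopsis,(((Xenopus,Triticum),((Anopheles,Colobus),Papio)),Hylobates))).
That clade contains 16 terminal taxa: Anas, Anopheles, Apis, Colobus, Escherichia, Homo, Hylobates, Larix, Neofelis, Papio, Peromyscus, Pseudotsuga, Solenopsis, Triticum, Xenopus, Yersinia.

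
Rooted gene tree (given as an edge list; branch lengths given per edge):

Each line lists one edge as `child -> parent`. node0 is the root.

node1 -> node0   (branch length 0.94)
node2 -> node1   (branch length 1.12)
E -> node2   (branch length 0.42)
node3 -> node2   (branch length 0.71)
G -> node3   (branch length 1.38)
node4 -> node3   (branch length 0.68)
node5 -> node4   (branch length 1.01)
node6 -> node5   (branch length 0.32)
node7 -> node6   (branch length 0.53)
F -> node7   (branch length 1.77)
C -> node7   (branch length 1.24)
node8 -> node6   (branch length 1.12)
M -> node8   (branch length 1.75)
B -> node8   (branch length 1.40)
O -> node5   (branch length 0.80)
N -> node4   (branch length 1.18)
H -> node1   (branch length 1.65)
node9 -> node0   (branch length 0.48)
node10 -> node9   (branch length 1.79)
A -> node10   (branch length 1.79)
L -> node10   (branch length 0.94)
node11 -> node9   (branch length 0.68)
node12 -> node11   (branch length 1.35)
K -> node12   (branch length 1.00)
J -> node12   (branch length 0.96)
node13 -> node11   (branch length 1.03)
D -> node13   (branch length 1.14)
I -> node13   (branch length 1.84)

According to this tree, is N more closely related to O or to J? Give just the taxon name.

The MRCA of N and O subtends ((((F,C),(M,B)),O),N) (6 taxa).
The MRCA of N and J is the root, subtending the entire tree (15 taxa).
The first is nested inside the second, so N shares a more recent common ancestor with O.

O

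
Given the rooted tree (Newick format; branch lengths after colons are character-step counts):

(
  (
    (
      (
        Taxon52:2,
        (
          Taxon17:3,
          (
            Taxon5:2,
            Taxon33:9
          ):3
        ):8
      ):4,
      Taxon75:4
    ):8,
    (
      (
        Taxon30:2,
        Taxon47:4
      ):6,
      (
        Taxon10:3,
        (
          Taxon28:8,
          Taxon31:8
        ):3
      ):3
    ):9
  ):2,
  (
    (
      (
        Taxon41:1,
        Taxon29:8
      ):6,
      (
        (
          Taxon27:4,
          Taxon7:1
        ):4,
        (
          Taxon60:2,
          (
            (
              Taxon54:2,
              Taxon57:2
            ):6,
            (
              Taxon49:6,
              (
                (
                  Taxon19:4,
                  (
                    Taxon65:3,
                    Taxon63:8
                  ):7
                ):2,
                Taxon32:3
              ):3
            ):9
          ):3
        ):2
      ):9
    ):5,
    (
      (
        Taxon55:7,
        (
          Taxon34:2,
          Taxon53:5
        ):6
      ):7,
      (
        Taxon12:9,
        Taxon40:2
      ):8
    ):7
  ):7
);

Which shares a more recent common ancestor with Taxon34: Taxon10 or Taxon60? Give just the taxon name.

The MRCA of Taxon34 and Taxon60 subtends (((Taxon41,Taxon29),((Taxon27,Taxon7),(Taxon60,((Taxon54,Taxon57),(Taxon49,((Taxon19,(Taxon65,Taxon63)),Taxon32)))))),((Taxon55,(Taxon34,Taxon53)),(Taxon12,Taxon40))) (17 taxa).
The MRCA of Taxon34 and Taxon10 is the root, subtending the entire tree (27 taxa).
The first is nested inside the second, so Taxon34 shares a more recent common ancestor with Taxon60.

Taxon60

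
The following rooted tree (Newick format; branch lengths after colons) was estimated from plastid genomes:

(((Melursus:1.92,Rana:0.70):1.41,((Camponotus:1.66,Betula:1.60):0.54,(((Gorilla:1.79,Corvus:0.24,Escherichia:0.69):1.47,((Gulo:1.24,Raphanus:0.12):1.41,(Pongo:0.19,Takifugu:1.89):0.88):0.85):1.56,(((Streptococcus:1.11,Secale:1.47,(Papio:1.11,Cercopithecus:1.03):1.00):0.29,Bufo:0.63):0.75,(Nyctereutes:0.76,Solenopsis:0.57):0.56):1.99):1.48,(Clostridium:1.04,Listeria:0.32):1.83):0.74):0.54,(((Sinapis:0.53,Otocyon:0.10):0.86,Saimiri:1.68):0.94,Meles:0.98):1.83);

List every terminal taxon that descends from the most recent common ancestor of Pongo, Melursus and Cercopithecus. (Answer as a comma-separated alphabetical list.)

Tracing Pongo: it sits inside (Pongo,Takifugu).
Tracing Melursus: it sits inside (Melursus,Rana).
Tracing Cercopithecus: it sits inside (Papio,Cercopithecus).
The smallest clade enclosing all 3 is ((Melursus,Rana),((Camponotus,Betula),(((Gorilla,Corvus,Escherichia),((Gulo,Raphanus),(Pongo,Takifugu))),(((Streptococcus,Secale,(Papio,Cercopithecus)),Bufo),(Nyctereutes,Solenopsis))),(Clostridium,Listeria))); the answer is its 20 terminal taxa in alphabetical order.

Betula, Bufo, Camponotus, Cercopithecus, Clostridium, Corvus, Escherichia, Gorilla, Gulo, Listeria, Melursus, Nyctereutes, Papio, Pongo, Rana, Raphanus, Secale, Solenopsis, Streptococcus, Takifugu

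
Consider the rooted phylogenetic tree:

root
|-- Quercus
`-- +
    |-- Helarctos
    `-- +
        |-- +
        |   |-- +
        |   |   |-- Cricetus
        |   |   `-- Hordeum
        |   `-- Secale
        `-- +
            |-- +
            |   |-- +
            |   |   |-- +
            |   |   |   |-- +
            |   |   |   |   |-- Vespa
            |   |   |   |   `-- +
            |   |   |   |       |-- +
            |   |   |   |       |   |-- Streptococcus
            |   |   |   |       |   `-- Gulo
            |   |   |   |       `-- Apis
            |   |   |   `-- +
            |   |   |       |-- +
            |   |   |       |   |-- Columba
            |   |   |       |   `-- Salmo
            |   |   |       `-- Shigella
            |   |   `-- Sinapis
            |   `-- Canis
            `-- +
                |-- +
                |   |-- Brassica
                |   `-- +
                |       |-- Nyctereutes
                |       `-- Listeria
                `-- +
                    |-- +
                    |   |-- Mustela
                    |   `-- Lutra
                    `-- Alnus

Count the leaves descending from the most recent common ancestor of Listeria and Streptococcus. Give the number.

The MRCA of Listeria and Streptococcus is the node subtending (((((Vespa,((Streptococcus,Gulo),Apis)),((Columba,Salmo),Shigella)),Sinapis),Canis),((Brassica,(Nyctereutes,Listeria)),((Mustela,Lutra),Alnus))).
That clade contains 15 terminal taxa: Alnus, Apis, Brassica, Canis, Columba, Gulo, Listeria, Lutra, Mustela, Nyctereutes, Salmo, Shigella, Sinapis, Streptococcus, Vespa.

15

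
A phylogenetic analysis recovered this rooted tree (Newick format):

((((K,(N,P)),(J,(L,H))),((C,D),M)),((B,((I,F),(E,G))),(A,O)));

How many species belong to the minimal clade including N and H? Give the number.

6

The MRCA of N and H is the node subtending ((K,(N,P)),(J,(L,H))).
That clade contains 6 terminal taxa: H, J, K, L, N, P.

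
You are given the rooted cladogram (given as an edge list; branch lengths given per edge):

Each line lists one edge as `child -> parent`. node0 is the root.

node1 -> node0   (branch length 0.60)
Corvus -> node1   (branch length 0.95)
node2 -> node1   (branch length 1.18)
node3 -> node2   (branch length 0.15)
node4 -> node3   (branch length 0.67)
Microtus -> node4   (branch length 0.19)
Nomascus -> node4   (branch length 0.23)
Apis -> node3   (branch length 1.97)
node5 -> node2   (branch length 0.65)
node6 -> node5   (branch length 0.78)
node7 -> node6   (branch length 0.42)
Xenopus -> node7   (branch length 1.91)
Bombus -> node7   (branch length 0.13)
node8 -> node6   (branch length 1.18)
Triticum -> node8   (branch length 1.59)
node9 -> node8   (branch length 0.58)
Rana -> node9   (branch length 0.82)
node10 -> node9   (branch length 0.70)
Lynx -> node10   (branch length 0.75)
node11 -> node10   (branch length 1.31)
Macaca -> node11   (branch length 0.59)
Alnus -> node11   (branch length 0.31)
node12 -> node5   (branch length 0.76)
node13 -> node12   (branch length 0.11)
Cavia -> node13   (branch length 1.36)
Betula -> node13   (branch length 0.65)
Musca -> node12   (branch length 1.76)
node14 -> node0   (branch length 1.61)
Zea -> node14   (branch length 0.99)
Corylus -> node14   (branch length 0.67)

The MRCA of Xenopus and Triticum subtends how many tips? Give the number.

7

The MRCA of Xenopus and Triticum is the node subtending ((Xenopus,Bombus),(Triticum,(Rana,(Lynx,(Macaca,Alnus))))).
That clade contains 7 terminal taxa: Alnus, Bombus, Lynx, Macaca, Rana, Triticum, Xenopus.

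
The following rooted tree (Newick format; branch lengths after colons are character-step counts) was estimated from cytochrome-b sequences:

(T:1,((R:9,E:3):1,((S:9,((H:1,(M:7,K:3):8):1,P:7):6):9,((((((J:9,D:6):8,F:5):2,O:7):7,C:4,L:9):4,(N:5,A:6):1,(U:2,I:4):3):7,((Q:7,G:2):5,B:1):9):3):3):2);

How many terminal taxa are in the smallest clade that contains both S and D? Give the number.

The MRCA of S and D is the node subtending ((S,((H,(M,K)),P)),((((((J,D),F),O),C,L),(N,A),(U,I)),((Q,G),B))).
That clade contains 18 terminal taxa: A, B, C, D, F, G, H, I, J, K, L, M, N, O, P, Q, S, U.

18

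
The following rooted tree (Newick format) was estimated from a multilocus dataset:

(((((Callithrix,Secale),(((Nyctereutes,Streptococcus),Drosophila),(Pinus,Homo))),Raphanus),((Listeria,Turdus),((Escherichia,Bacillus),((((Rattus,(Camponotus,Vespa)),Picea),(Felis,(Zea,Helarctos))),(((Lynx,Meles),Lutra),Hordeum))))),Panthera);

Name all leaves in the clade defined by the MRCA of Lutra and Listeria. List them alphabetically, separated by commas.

Tracing Lutra: it sits inside ((Lynx,Meles),Lutra).
Tracing Listeria: it sits inside (Listeria,Turdus).
The smallest clade enclosing both is ((Listeria,Turdus),((Escherichia,Bacillus),((((Rattus,(Camponotus,Vespa)),Picea),(Felis,(Zea,Helarctos))),(((Lynx,Meles),Lutra),Hordeum)))); the answer is its 15 terminal taxa in alphabetical order.

Bacillus, Camponotus, Escherichia, Felis, Helarctos, Hordeum, Listeria, Lutra, Lynx, Meles, Picea, Rattus, Turdus, Vespa, Zea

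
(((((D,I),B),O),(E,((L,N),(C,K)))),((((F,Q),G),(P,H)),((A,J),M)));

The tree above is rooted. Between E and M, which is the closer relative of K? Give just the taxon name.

E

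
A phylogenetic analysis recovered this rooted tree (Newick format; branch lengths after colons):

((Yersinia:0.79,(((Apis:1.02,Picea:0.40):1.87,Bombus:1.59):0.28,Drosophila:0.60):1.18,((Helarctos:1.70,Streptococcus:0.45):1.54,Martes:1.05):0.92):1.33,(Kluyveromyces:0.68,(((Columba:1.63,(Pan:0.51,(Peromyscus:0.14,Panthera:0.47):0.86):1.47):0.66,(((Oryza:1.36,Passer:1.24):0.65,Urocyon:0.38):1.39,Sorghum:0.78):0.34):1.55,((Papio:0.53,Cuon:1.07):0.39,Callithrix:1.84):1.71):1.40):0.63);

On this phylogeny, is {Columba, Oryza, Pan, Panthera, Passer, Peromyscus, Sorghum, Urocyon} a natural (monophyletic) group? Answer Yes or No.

The most recent common ancestor of these taxa subtends ((Columba,(Pan,(Peromyscus,Panthera))),(((Oryza,Passer),Urocyon),Sorghum)).
That clade has exactly 8 tips — every listed taxon and nothing else — so the group is monophyletic.

Yes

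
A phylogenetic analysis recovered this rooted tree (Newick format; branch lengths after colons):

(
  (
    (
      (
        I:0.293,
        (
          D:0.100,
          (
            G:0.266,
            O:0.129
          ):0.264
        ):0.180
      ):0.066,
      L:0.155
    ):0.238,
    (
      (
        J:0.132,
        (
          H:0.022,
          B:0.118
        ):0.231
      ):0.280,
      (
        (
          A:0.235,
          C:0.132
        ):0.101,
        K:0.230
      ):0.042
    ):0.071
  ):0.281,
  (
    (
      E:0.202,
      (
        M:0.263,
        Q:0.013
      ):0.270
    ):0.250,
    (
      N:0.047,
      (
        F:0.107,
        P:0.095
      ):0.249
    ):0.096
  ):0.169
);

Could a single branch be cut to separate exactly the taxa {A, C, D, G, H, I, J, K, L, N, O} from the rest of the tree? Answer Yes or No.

The MRCA of the listed taxa is the root, so the smallest clade containing them is the whole tree.
That clade also contains B, E, F, M, P, Q, which are not in the proposed group, so the group is not monophyletic.

No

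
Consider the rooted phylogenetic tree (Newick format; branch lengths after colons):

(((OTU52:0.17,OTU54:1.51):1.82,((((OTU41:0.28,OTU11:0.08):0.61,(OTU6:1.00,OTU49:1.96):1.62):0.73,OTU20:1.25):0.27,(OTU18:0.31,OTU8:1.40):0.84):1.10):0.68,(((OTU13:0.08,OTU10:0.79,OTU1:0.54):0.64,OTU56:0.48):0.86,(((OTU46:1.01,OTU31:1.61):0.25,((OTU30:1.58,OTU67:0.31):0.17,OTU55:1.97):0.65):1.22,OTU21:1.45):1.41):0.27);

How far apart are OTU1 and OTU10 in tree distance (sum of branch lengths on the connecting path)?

1.33

The path runs OTU1 → … → MRCA → … → OTU10; the MRCA is the node subtending (OTU13,OTU10,OTU1).
Branch lengths along that path: 0.54 + 0.79 = 1.33.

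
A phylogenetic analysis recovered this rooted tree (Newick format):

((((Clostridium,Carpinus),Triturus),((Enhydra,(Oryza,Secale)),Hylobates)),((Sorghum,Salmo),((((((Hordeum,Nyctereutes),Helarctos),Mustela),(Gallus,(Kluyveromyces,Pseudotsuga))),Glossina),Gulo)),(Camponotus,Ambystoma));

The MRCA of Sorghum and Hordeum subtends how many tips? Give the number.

11

The MRCA of Sorghum and Hordeum is the node subtending ((Sorghum,Salmo),((((((Hordeum,Nyctereutes),Helarctos),Mustela),(Gallus,(Kluyveromyces,Pseudotsuga))),Glossina),Gulo)).
That clade contains 11 terminal taxa: Gallus, Glossina, Gulo, Helarctos, Hordeum, Kluyveromyces, Mustela, Nyctereutes, Pseudotsuga, Salmo, Sorghum.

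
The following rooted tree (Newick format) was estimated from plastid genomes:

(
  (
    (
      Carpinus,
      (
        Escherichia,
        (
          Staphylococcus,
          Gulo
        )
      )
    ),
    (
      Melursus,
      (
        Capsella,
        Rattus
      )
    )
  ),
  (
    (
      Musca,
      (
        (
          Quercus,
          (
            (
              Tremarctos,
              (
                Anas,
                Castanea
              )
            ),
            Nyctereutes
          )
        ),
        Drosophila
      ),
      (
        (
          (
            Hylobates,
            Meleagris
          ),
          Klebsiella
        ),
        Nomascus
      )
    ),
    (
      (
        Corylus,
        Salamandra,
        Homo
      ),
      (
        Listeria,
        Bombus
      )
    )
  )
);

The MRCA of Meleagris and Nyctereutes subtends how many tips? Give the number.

11

The MRCA of Meleagris and Nyctereutes is the node subtending (Musca,((Quercus,((Tremarctos,(Anas,Castanea)),Nyctereutes)),Drosophila),(((Hylobates,Meleagris),Klebsiella),Nomascus)).
That clade contains 11 terminal taxa: Anas, Castanea, Drosophila, Hylobates, Klebsiella, Meleagris, Musca, Nomascus, Nyctereutes, Quercus, Tremarctos.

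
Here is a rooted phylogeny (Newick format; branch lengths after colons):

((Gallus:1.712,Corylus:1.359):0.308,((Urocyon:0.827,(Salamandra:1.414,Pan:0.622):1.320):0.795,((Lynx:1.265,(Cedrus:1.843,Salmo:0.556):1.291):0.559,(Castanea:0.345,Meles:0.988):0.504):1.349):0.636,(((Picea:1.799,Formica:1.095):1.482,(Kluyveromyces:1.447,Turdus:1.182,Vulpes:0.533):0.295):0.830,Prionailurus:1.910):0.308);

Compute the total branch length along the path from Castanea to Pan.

The path runs Castanea → … → MRCA → … → Pan; the MRCA is the node subtending ((Urocyon,(Salamandra,Pan)),((Lynx,(Cedrus,Salmo)),(Castanea,Meles))).
Branch lengths along that path: 0.345 + 0.504 + 1.349 + 0.795 + 1.320 + 0.622 = 4.935.

4.935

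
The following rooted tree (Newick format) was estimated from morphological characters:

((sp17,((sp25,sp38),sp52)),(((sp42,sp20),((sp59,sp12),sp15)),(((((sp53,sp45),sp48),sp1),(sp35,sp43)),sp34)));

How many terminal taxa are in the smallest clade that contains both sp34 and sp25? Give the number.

16

The MRCA of sp34 and sp25 is the root, so the clade is the entire tree.
That clade contains 16 terminal taxa: sp1, sp12, sp15, sp17, sp20, sp25, sp34, sp35, sp38, sp42, sp43, sp45, sp48, sp52, sp53, sp59.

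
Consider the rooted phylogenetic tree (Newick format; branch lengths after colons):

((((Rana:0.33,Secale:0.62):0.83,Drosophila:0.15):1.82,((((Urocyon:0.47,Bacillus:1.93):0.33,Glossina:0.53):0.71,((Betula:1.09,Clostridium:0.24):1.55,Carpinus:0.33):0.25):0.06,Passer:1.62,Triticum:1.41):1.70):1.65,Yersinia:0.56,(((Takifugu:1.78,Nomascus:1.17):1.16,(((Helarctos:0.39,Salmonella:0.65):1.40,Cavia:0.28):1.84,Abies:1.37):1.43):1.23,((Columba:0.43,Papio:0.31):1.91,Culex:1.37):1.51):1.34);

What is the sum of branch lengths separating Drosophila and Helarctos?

The path runs Drosophila → … → MRCA → … → Helarctos; the MRCA is the root of the tree.
Branch lengths along that path: 0.15 + 1.82 + 1.65 + 1.34 + 1.23 + 1.43 + 1.84 + 1.40 + 0.39 = 11.25.

11.25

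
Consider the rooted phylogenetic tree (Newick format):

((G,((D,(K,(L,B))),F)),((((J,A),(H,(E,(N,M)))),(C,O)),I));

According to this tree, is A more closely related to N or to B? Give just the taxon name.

The MRCA of A and N subtends ((J,A),(H,(E,(N,M)))) (6 taxa).
The MRCA of A and B is the root, subtending the entire tree (15 taxa).
The first is nested inside the second, so A shares a more recent common ancestor with N.

N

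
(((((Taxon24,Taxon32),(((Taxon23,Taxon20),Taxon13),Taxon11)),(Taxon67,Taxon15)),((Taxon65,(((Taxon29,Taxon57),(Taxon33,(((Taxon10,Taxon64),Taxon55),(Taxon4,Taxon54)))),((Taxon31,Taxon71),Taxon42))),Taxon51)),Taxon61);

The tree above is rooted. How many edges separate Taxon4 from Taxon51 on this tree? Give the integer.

8

The MRCA of Taxon4 and Taxon51 is the node subtending ((Taxon65,(((Taxon29,Taxon57),(Taxon33,(((Taxon10,Taxon64),Taxon55),(Taxon4,Taxon54)))),((Taxon31,Taxon71),Taxon42))),Taxon51).
From Taxon4 up to that node: 7 branches. From Taxon51 up to the same node: 1 branch. Total: 7 + 1 = 8.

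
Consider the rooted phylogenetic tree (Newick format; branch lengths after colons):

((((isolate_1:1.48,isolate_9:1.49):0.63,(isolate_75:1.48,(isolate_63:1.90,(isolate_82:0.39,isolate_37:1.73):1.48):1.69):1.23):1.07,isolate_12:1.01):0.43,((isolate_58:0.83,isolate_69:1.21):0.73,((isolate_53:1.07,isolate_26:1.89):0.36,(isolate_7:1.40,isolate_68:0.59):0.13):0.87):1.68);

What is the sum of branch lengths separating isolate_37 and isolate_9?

The path runs isolate_37 → … → MRCA → … → isolate_9; the MRCA is the node subtending ((isolate_1,isolate_9),(isolate_75,(isolate_63,(isolate_82,isolate_37)))).
Branch lengths along that path: 1.73 + 1.48 + 1.69 + 1.23 + 0.63 + 1.49 = 8.25.

8.25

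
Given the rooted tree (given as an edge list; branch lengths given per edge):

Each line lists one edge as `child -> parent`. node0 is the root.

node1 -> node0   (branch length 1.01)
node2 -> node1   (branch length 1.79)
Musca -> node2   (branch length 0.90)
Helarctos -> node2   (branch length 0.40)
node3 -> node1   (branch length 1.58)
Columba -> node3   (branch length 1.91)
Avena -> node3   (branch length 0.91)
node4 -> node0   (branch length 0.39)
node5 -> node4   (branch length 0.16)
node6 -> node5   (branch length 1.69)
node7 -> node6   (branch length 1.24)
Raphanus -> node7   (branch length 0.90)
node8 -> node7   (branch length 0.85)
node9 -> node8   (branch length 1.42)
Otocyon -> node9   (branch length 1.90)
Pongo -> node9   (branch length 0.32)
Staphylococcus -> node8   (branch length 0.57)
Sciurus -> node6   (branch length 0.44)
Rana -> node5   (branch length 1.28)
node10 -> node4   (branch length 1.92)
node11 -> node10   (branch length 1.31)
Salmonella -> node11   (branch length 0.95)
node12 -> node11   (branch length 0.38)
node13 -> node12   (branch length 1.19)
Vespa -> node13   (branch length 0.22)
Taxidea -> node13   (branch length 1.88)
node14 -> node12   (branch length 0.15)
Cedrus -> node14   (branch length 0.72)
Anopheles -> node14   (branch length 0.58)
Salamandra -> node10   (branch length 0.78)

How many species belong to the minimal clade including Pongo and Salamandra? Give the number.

12

The MRCA of Pongo and Salamandra is the node subtending ((((Raphanus,((Otocyon,Pongo),Staphylococcus)),Sciurus),Rana),((Salmonella,((Vespa,Taxidea),(Cedrus,Anopheles))),Salamandra)).
That clade contains 12 terminal taxa: Anopheles, Cedrus, Otocyon, Pongo, Rana, Raphanus, Salamandra, Salmonella, Sciurus, Staphylococcus, Taxidea, Vespa.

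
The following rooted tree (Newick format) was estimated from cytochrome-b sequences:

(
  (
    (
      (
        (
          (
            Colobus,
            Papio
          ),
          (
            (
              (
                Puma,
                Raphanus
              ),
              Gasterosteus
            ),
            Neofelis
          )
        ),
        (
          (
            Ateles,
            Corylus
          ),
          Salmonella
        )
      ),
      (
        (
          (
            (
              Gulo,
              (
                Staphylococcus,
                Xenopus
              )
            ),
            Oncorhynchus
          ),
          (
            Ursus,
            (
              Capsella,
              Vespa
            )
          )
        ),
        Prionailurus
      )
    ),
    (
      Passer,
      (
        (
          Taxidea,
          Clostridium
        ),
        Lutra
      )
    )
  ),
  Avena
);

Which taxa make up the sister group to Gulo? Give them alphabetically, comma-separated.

Gulo attaches to the tree at the node subtending (Gulo,(Staphylococcus,Xenopus)).
The other lineage descending from that same node — the sister group — is (Staphylococcus,Xenopus); its 2 tips in alphabetical order are the answer.

Staphylococcus, Xenopus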